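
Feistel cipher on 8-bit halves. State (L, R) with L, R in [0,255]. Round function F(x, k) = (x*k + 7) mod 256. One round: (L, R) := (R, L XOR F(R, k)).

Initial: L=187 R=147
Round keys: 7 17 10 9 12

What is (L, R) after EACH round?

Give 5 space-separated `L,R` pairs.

Round 1 (k=7): L=147 R=183
Round 2 (k=17): L=183 R=189
Round 3 (k=10): L=189 R=222
Round 4 (k=9): L=222 R=104
Round 5 (k=12): L=104 R=57

Answer: 147,183 183,189 189,222 222,104 104,57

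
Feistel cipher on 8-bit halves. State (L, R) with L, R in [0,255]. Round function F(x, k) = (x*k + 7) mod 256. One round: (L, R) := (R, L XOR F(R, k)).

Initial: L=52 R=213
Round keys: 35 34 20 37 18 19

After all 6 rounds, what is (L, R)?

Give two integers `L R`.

Answer: 94 23

Derivation:
Round 1 (k=35): L=213 R=18
Round 2 (k=34): L=18 R=190
Round 3 (k=20): L=190 R=205
Round 4 (k=37): L=205 R=22
Round 5 (k=18): L=22 R=94
Round 6 (k=19): L=94 R=23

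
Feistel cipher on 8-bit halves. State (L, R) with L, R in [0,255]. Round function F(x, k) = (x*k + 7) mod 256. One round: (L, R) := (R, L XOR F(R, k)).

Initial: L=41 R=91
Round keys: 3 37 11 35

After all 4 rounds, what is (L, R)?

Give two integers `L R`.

Round 1 (k=3): L=91 R=49
Round 2 (k=37): L=49 R=71
Round 3 (k=11): L=71 R=37
Round 4 (k=35): L=37 R=81

Answer: 37 81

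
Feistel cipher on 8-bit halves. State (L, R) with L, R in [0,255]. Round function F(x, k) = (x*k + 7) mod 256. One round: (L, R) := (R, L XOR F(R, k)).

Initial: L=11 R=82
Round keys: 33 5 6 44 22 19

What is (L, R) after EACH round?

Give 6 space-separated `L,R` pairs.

Answer: 82,146 146,179 179,171 171,216 216,60 60,163

Derivation:
Round 1 (k=33): L=82 R=146
Round 2 (k=5): L=146 R=179
Round 3 (k=6): L=179 R=171
Round 4 (k=44): L=171 R=216
Round 5 (k=22): L=216 R=60
Round 6 (k=19): L=60 R=163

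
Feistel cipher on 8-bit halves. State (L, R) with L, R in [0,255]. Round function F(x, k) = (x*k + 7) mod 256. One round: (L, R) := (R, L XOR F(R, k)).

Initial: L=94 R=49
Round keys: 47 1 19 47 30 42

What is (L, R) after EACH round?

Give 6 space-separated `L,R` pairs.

Answer: 49,88 88,110 110,105 105,32 32,174 174,179

Derivation:
Round 1 (k=47): L=49 R=88
Round 2 (k=1): L=88 R=110
Round 3 (k=19): L=110 R=105
Round 4 (k=47): L=105 R=32
Round 5 (k=30): L=32 R=174
Round 6 (k=42): L=174 R=179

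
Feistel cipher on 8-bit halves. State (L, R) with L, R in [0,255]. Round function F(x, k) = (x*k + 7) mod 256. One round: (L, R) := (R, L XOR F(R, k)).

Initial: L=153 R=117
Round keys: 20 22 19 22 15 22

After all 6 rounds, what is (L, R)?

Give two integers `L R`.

Answer: 179 118

Derivation:
Round 1 (k=20): L=117 R=178
Round 2 (k=22): L=178 R=38
Round 3 (k=19): L=38 R=107
Round 4 (k=22): L=107 R=31
Round 5 (k=15): L=31 R=179
Round 6 (k=22): L=179 R=118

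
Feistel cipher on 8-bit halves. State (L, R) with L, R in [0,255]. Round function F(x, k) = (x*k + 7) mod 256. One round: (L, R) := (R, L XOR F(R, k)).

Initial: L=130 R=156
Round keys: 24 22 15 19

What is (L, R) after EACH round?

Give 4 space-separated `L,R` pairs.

Round 1 (k=24): L=156 R=37
Round 2 (k=22): L=37 R=169
Round 3 (k=15): L=169 R=203
Round 4 (k=19): L=203 R=177

Answer: 156,37 37,169 169,203 203,177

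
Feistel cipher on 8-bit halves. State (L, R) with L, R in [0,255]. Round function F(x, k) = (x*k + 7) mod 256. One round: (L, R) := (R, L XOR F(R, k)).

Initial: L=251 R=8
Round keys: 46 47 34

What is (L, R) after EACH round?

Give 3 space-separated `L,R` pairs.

Answer: 8,140 140,179 179,65

Derivation:
Round 1 (k=46): L=8 R=140
Round 2 (k=47): L=140 R=179
Round 3 (k=34): L=179 R=65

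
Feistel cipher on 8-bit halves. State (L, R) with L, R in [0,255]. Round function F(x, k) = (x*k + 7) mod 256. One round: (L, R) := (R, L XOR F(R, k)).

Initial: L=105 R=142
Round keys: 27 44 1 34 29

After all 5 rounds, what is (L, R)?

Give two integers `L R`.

Answer: 94 181

Derivation:
Round 1 (k=27): L=142 R=104
Round 2 (k=44): L=104 R=105
Round 3 (k=1): L=105 R=24
Round 4 (k=34): L=24 R=94
Round 5 (k=29): L=94 R=181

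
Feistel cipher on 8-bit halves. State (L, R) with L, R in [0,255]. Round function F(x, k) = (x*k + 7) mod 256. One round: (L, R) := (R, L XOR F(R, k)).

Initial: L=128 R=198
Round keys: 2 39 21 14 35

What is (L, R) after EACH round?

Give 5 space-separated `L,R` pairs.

Answer: 198,19 19,42 42,106 106,249 249,120

Derivation:
Round 1 (k=2): L=198 R=19
Round 2 (k=39): L=19 R=42
Round 3 (k=21): L=42 R=106
Round 4 (k=14): L=106 R=249
Round 5 (k=35): L=249 R=120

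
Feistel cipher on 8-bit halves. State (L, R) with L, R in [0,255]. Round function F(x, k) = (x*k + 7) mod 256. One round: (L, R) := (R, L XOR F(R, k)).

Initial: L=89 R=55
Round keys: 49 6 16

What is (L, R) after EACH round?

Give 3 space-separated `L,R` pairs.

Answer: 55,215 215,38 38,176

Derivation:
Round 1 (k=49): L=55 R=215
Round 2 (k=6): L=215 R=38
Round 3 (k=16): L=38 R=176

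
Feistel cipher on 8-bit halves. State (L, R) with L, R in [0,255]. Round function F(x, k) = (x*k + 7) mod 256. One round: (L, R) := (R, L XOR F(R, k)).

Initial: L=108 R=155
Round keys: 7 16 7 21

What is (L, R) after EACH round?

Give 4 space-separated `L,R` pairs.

Round 1 (k=7): L=155 R=40
Round 2 (k=16): L=40 R=28
Round 3 (k=7): L=28 R=227
Round 4 (k=21): L=227 R=186

Answer: 155,40 40,28 28,227 227,186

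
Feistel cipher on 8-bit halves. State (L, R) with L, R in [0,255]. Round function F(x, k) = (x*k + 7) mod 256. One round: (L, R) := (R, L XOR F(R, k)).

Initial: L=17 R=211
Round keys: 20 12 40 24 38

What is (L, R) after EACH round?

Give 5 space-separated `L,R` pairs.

Round 1 (k=20): L=211 R=146
Round 2 (k=12): L=146 R=12
Round 3 (k=40): L=12 R=117
Round 4 (k=24): L=117 R=243
Round 5 (k=38): L=243 R=108

Answer: 211,146 146,12 12,117 117,243 243,108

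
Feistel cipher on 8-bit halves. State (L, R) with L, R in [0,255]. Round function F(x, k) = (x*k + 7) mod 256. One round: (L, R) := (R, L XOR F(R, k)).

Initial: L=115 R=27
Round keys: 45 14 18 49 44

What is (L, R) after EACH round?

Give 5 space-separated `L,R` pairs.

Round 1 (k=45): L=27 R=181
Round 2 (k=14): L=181 R=246
Round 3 (k=18): L=246 R=230
Round 4 (k=49): L=230 R=251
Round 5 (k=44): L=251 R=205

Answer: 27,181 181,246 246,230 230,251 251,205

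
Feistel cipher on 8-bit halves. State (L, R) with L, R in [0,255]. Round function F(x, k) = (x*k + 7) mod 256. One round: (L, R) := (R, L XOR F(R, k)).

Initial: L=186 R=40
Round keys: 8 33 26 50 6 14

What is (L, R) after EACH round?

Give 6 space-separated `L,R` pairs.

Round 1 (k=8): L=40 R=253
Round 2 (k=33): L=253 R=140
Round 3 (k=26): L=140 R=194
Round 4 (k=50): L=194 R=103
Round 5 (k=6): L=103 R=179
Round 6 (k=14): L=179 R=182

Answer: 40,253 253,140 140,194 194,103 103,179 179,182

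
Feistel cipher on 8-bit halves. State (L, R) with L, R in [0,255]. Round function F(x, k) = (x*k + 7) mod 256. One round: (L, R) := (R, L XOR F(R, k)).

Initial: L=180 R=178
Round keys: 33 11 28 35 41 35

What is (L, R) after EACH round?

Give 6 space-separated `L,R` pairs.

Answer: 178,77 77,228 228,186 186,145 145,250 250,164

Derivation:
Round 1 (k=33): L=178 R=77
Round 2 (k=11): L=77 R=228
Round 3 (k=28): L=228 R=186
Round 4 (k=35): L=186 R=145
Round 5 (k=41): L=145 R=250
Round 6 (k=35): L=250 R=164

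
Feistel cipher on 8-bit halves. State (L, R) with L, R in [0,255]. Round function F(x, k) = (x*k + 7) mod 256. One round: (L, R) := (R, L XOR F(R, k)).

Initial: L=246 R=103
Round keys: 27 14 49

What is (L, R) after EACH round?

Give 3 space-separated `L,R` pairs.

Answer: 103,18 18,100 100,57

Derivation:
Round 1 (k=27): L=103 R=18
Round 2 (k=14): L=18 R=100
Round 3 (k=49): L=100 R=57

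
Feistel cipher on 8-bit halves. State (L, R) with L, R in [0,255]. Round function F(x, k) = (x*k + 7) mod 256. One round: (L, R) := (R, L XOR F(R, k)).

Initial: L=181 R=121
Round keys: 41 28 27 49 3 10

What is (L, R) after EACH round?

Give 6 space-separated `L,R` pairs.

Answer: 121,221 221,74 74,8 8,197 197,94 94,118

Derivation:
Round 1 (k=41): L=121 R=221
Round 2 (k=28): L=221 R=74
Round 3 (k=27): L=74 R=8
Round 4 (k=49): L=8 R=197
Round 5 (k=3): L=197 R=94
Round 6 (k=10): L=94 R=118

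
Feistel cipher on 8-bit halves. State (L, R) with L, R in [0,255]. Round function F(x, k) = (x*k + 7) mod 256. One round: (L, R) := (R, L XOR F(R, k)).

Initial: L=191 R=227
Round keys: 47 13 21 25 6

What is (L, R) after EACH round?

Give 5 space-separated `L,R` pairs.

Answer: 227,11 11,117 117,171 171,207 207,74

Derivation:
Round 1 (k=47): L=227 R=11
Round 2 (k=13): L=11 R=117
Round 3 (k=21): L=117 R=171
Round 4 (k=25): L=171 R=207
Round 5 (k=6): L=207 R=74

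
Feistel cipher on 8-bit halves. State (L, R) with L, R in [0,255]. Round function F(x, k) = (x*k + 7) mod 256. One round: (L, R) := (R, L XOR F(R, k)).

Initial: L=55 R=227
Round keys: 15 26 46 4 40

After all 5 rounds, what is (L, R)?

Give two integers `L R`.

Answer: 145 247

Derivation:
Round 1 (k=15): L=227 R=99
Round 2 (k=26): L=99 R=246
Round 3 (k=46): L=246 R=88
Round 4 (k=4): L=88 R=145
Round 5 (k=40): L=145 R=247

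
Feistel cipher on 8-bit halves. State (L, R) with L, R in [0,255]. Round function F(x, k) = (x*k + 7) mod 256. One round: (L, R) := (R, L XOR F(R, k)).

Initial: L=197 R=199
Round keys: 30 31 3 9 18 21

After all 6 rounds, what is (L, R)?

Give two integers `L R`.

Answer: 140 121

Derivation:
Round 1 (k=30): L=199 R=156
Round 2 (k=31): L=156 R=44
Round 3 (k=3): L=44 R=23
Round 4 (k=9): L=23 R=250
Round 5 (k=18): L=250 R=140
Round 6 (k=21): L=140 R=121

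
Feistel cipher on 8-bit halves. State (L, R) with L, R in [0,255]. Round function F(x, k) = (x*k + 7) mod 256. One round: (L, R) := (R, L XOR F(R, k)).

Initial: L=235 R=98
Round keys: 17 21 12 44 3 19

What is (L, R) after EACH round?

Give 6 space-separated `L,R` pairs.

Answer: 98,98 98,115 115,9 9,224 224,174 174,17

Derivation:
Round 1 (k=17): L=98 R=98
Round 2 (k=21): L=98 R=115
Round 3 (k=12): L=115 R=9
Round 4 (k=44): L=9 R=224
Round 5 (k=3): L=224 R=174
Round 6 (k=19): L=174 R=17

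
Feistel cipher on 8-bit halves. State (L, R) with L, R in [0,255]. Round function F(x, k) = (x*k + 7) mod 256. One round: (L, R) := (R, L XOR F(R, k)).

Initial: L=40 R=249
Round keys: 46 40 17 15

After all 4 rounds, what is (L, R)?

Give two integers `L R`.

Round 1 (k=46): L=249 R=237
Round 2 (k=40): L=237 R=246
Round 3 (k=17): L=246 R=176
Round 4 (k=15): L=176 R=161

Answer: 176 161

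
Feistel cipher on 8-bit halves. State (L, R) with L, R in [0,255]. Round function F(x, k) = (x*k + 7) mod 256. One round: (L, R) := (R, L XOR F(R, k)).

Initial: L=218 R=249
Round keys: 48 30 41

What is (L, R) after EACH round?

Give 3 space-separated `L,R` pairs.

Round 1 (k=48): L=249 R=109
Round 2 (k=30): L=109 R=52
Round 3 (k=41): L=52 R=54

Answer: 249,109 109,52 52,54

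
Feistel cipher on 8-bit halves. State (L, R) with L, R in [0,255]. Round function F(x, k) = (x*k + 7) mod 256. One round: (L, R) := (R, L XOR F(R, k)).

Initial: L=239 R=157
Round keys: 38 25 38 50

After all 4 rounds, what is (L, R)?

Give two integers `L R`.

Answer: 53 205

Derivation:
Round 1 (k=38): L=157 R=186
Round 2 (k=25): L=186 R=172
Round 3 (k=38): L=172 R=53
Round 4 (k=50): L=53 R=205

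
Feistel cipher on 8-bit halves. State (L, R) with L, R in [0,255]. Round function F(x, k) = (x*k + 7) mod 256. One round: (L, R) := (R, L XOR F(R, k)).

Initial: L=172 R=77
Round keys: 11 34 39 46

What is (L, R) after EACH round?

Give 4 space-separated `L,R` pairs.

Round 1 (k=11): L=77 R=250
Round 2 (k=34): L=250 R=118
Round 3 (k=39): L=118 R=251
Round 4 (k=46): L=251 R=87

Answer: 77,250 250,118 118,251 251,87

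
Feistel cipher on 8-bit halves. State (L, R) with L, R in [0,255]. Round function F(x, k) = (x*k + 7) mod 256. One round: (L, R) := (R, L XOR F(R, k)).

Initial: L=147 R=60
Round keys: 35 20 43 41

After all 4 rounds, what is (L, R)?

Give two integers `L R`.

Answer: 56 228

Derivation:
Round 1 (k=35): L=60 R=168
Round 2 (k=20): L=168 R=27
Round 3 (k=43): L=27 R=56
Round 4 (k=41): L=56 R=228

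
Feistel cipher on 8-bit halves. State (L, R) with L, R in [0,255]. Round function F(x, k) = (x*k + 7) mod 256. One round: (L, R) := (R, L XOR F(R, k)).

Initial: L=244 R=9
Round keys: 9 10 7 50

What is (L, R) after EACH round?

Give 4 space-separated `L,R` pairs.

Round 1 (k=9): L=9 R=172
Round 2 (k=10): L=172 R=182
Round 3 (k=7): L=182 R=173
Round 4 (k=50): L=173 R=103

Answer: 9,172 172,182 182,173 173,103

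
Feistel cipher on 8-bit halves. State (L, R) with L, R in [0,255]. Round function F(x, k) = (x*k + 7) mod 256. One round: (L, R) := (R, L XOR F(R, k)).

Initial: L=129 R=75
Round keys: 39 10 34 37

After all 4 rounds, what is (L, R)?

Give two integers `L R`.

Answer: 30 143

Derivation:
Round 1 (k=39): L=75 R=245
Round 2 (k=10): L=245 R=210
Round 3 (k=34): L=210 R=30
Round 4 (k=37): L=30 R=143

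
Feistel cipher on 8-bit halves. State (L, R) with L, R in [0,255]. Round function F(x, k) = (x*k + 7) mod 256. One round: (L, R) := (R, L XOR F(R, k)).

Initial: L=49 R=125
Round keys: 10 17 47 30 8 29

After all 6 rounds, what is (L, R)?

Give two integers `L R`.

Round 1 (k=10): L=125 R=216
Round 2 (k=17): L=216 R=34
Round 3 (k=47): L=34 R=157
Round 4 (k=30): L=157 R=79
Round 5 (k=8): L=79 R=226
Round 6 (k=29): L=226 R=238

Answer: 226 238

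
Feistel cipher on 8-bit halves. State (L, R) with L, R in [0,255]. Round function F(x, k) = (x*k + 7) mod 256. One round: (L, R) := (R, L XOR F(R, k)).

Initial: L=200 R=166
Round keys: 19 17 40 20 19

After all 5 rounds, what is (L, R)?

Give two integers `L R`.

Round 1 (k=19): L=166 R=145
Round 2 (k=17): L=145 R=14
Round 3 (k=40): L=14 R=166
Round 4 (k=20): L=166 R=241
Round 5 (k=19): L=241 R=76

Answer: 241 76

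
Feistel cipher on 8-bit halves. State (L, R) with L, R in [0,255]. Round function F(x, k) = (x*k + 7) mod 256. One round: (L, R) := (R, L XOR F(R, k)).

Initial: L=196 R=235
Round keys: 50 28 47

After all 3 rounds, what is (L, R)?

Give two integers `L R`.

Round 1 (k=50): L=235 R=41
Round 2 (k=28): L=41 R=104
Round 3 (k=47): L=104 R=54

Answer: 104 54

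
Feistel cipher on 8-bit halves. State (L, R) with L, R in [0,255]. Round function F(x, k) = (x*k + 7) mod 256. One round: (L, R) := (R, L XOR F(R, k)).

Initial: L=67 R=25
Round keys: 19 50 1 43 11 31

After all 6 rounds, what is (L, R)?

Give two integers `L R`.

Answer: 12 82

Derivation:
Round 1 (k=19): L=25 R=161
Round 2 (k=50): L=161 R=96
Round 3 (k=1): L=96 R=198
Round 4 (k=43): L=198 R=41
Round 5 (k=11): L=41 R=12
Round 6 (k=31): L=12 R=82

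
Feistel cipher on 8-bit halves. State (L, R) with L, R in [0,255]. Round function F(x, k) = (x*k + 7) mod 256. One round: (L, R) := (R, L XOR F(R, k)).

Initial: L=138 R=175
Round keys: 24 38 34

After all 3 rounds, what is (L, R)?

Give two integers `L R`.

Round 1 (k=24): L=175 R=229
Round 2 (k=38): L=229 R=170
Round 3 (k=34): L=170 R=126

Answer: 170 126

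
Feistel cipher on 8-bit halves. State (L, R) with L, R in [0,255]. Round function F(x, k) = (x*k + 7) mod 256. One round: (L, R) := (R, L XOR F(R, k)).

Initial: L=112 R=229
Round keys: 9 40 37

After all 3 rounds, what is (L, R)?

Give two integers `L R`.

Round 1 (k=9): L=229 R=100
Round 2 (k=40): L=100 R=66
Round 3 (k=37): L=66 R=245

Answer: 66 245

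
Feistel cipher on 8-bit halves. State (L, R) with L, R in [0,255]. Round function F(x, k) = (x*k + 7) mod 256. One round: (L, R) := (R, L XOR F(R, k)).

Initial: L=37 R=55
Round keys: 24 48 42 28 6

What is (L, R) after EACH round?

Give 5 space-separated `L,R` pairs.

Round 1 (k=24): L=55 R=10
Round 2 (k=48): L=10 R=208
Round 3 (k=42): L=208 R=45
Round 4 (k=28): L=45 R=35
Round 5 (k=6): L=35 R=244

Answer: 55,10 10,208 208,45 45,35 35,244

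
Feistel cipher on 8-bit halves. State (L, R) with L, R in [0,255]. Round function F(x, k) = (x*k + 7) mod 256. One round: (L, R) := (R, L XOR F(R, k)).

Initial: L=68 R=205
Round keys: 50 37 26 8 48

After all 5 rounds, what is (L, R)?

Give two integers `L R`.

Answer: 250 75

Derivation:
Round 1 (k=50): L=205 R=85
Round 2 (k=37): L=85 R=157
Round 3 (k=26): L=157 R=172
Round 4 (k=8): L=172 R=250
Round 5 (k=48): L=250 R=75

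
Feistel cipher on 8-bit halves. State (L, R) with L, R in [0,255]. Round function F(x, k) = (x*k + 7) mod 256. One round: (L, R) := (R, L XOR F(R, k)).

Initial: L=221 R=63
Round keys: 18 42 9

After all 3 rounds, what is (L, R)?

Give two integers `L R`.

Round 1 (k=18): L=63 R=168
Round 2 (k=42): L=168 R=168
Round 3 (k=9): L=168 R=71

Answer: 168 71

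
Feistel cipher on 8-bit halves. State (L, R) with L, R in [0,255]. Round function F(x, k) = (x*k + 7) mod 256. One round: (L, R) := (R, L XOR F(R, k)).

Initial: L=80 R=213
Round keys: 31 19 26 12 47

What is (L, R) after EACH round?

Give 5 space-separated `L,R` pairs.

Round 1 (k=31): L=213 R=130
Round 2 (k=19): L=130 R=120
Round 3 (k=26): L=120 R=181
Round 4 (k=12): L=181 R=251
Round 5 (k=47): L=251 R=169

Answer: 213,130 130,120 120,181 181,251 251,169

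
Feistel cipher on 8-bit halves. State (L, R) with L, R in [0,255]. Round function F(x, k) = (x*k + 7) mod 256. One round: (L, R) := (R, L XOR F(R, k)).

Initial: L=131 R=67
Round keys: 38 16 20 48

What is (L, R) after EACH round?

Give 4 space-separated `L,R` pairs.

Round 1 (k=38): L=67 R=122
Round 2 (k=16): L=122 R=228
Round 3 (k=20): L=228 R=173
Round 4 (k=48): L=173 R=147

Answer: 67,122 122,228 228,173 173,147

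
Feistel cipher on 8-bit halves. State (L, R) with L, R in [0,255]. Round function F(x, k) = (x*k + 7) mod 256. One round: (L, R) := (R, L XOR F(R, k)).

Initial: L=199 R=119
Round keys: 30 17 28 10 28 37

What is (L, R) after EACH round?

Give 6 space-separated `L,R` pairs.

Round 1 (k=30): L=119 R=62
Round 2 (k=17): L=62 R=82
Round 3 (k=28): L=82 R=193
Round 4 (k=10): L=193 R=195
Round 5 (k=28): L=195 R=154
Round 6 (k=37): L=154 R=138

Answer: 119,62 62,82 82,193 193,195 195,154 154,138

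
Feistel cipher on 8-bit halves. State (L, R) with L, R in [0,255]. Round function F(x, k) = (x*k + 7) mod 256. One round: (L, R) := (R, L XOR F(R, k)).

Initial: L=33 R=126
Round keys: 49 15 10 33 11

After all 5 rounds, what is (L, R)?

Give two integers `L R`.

Answer: 41 167

Derivation:
Round 1 (k=49): L=126 R=4
Round 2 (k=15): L=4 R=61
Round 3 (k=10): L=61 R=109
Round 4 (k=33): L=109 R=41
Round 5 (k=11): L=41 R=167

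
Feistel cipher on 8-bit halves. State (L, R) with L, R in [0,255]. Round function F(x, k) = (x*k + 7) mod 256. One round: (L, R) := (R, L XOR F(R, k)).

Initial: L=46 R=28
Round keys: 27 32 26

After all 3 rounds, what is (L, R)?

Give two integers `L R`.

Round 1 (k=27): L=28 R=213
Round 2 (k=32): L=213 R=187
Round 3 (k=26): L=187 R=208

Answer: 187 208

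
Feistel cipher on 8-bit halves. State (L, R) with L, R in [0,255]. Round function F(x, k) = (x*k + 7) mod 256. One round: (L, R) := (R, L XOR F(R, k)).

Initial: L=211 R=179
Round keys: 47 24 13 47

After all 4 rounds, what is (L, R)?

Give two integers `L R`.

Round 1 (k=47): L=179 R=55
Round 2 (k=24): L=55 R=156
Round 3 (k=13): L=156 R=196
Round 4 (k=47): L=196 R=159

Answer: 196 159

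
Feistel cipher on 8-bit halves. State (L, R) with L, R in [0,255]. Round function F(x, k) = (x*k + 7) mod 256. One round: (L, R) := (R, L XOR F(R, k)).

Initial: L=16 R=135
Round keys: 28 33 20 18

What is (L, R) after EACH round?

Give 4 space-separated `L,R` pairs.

Answer: 135,219 219,197 197,176 176,162

Derivation:
Round 1 (k=28): L=135 R=219
Round 2 (k=33): L=219 R=197
Round 3 (k=20): L=197 R=176
Round 4 (k=18): L=176 R=162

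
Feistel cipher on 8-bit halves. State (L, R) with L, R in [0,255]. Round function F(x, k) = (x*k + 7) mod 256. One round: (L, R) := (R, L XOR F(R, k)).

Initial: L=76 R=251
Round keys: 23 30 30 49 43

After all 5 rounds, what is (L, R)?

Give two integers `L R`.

Round 1 (k=23): L=251 R=216
Round 2 (k=30): L=216 R=172
Round 3 (k=30): L=172 R=247
Round 4 (k=49): L=247 R=226
Round 5 (k=43): L=226 R=10

Answer: 226 10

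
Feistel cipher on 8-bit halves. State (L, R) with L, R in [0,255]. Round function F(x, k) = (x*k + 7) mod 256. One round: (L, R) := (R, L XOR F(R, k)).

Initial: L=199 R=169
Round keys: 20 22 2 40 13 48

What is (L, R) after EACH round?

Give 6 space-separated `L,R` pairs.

Round 1 (k=20): L=169 R=252
Round 2 (k=22): L=252 R=6
Round 3 (k=2): L=6 R=239
Round 4 (k=40): L=239 R=89
Round 5 (k=13): L=89 R=99
Round 6 (k=48): L=99 R=206

Answer: 169,252 252,6 6,239 239,89 89,99 99,206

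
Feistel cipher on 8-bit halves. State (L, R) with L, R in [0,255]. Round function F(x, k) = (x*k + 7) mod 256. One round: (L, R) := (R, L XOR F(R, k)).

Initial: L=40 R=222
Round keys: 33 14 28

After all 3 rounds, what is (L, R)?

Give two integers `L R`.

Answer: 99 86

Derivation:
Round 1 (k=33): L=222 R=141
Round 2 (k=14): L=141 R=99
Round 3 (k=28): L=99 R=86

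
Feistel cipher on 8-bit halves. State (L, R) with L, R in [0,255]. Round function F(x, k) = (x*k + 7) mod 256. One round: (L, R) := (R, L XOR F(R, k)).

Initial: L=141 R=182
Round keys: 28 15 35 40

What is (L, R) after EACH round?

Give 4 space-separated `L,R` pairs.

Round 1 (k=28): L=182 R=98
Round 2 (k=15): L=98 R=115
Round 3 (k=35): L=115 R=162
Round 4 (k=40): L=162 R=36

Answer: 182,98 98,115 115,162 162,36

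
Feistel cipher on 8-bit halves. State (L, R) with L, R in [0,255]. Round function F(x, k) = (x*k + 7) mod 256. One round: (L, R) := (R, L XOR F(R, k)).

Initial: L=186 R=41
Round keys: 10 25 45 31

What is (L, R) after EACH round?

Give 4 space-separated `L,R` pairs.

Round 1 (k=10): L=41 R=27
Round 2 (k=25): L=27 R=131
Round 3 (k=45): L=131 R=21
Round 4 (k=31): L=21 R=17

Answer: 41,27 27,131 131,21 21,17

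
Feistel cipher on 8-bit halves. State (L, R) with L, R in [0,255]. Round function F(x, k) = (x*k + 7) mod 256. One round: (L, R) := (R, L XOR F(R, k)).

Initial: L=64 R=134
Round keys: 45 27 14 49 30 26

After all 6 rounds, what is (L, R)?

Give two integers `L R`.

Answer: 199 108

Derivation:
Round 1 (k=45): L=134 R=213
Round 2 (k=27): L=213 R=248
Round 3 (k=14): L=248 R=66
Round 4 (k=49): L=66 R=81
Round 5 (k=30): L=81 R=199
Round 6 (k=26): L=199 R=108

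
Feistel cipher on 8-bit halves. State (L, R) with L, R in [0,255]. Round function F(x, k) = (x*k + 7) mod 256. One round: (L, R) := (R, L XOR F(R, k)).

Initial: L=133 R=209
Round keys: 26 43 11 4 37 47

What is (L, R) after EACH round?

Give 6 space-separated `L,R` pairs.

Answer: 209,196 196,34 34,185 185,201 201,173 173,3

Derivation:
Round 1 (k=26): L=209 R=196
Round 2 (k=43): L=196 R=34
Round 3 (k=11): L=34 R=185
Round 4 (k=4): L=185 R=201
Round 5 (k=37): L=201 R=173
Round 6 (k=47): L=173 R=3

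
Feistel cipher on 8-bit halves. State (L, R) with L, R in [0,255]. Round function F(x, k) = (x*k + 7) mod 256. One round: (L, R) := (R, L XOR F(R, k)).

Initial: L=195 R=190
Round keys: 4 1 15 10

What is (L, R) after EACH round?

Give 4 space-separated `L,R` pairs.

Round 1 (k=4): L=190 R=60
Round 2 (k=1): L=60 R=253
Round 3 (k=15): L=253 R=230
Round 4 (k=10): L=230 R=254

Answer: 190,60 60,253 253,230 230,254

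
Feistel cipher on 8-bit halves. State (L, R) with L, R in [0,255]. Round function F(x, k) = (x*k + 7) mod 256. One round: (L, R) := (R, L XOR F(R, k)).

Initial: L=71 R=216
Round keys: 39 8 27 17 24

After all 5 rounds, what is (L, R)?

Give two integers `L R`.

Answer: 52 131

Derivation:
Round 1 (k=39): L=216 R=168
Round 2 (k=8): L=168 R=159
Round 3 (k=27): L=159 R=100
Round 4 (k=17): L=100 R=52
Round 5 (k=24): L=52 R=131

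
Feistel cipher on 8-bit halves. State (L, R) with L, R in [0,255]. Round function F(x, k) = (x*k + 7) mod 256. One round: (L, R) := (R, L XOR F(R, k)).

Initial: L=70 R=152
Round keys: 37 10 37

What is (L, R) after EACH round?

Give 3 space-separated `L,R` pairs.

Answer: 152,185 185,217 217,221

Derivation:
Round 1 (k=37): L=152 R=185
Round 2 (k=10): L=185 R=217
Round 3 (k=37): L=217 R=221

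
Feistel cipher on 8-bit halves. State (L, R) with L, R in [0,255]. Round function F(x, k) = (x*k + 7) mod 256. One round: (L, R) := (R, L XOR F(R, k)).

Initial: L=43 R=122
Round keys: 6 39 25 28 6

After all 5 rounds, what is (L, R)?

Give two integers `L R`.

Answer: 82 191

Derivation:
Round 1 (k=6): L=122 R=200
Round 2 (k=39): L=200 R=5
Round 3 (k=25): L=5 R=76
Round 4 (k=28): L=76 R=82
Round 5 (k=6): L=82 R=191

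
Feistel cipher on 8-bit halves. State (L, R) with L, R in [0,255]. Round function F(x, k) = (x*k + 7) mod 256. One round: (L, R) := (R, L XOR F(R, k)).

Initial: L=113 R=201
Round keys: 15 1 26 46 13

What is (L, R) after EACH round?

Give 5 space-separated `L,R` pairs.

Answer: 201,191 191,15 15,50 50,12 12,145

Derivation:
Round 1 (k=15): L=201 R=191
Round 2 (k=1): L=191 R=15
Round 3 (k=26): L=15 R=50
Round 4 (k=46): L=50 R=12
Round 5 (k=13): L=12 R=145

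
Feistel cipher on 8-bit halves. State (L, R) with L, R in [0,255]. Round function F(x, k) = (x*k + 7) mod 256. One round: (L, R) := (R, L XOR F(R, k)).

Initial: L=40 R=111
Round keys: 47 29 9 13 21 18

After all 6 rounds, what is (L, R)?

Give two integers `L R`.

Answer: 94 225

Derivation:
Round 1 (k=47): L=111 R=64
Round 2 (k=29): L=64 R=40
Round 3 (k=9): L=40 R=47
Round 4 (k=13): L=47 R=66
Round 5 (k=21): L=66 R=94
Round 6 (k=18): L=94 R=225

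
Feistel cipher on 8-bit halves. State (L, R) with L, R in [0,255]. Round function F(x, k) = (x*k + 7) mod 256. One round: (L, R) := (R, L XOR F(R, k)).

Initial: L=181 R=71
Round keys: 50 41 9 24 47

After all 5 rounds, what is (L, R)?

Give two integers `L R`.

Answer: 63 223

Derivation:
Round 1 (k=50): L=71 R=80
Round 2 (k=41): L=80 R=144
Round 3 (k=9): L=144 R=71
Round 4 (k=24): L=71 R=63
Round 5 (k=47): L=63 R=223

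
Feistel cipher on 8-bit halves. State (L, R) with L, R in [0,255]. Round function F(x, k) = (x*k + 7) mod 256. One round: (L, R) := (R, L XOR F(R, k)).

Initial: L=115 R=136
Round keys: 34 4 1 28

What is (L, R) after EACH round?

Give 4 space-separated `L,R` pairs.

Round 1 (k=34): L=136 R=100
Round 2 (k=4): L=100 R=31
Round 3 (k=1): L=31 R=66
Round 4 (k=28): L=66 R=32

Answer: 136,100 100,31 31,66 66,32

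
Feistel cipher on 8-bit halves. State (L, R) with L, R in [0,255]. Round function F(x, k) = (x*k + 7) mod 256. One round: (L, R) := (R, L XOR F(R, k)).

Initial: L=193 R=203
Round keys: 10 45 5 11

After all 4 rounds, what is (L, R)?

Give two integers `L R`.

Round 1 (k=10): L=203 R=52
Round 2 (k=45): L=52 R=224
Round 3 (k=5): L=224 R=83
Round 4 (k=11): L=83 R=120

Answer: 83 120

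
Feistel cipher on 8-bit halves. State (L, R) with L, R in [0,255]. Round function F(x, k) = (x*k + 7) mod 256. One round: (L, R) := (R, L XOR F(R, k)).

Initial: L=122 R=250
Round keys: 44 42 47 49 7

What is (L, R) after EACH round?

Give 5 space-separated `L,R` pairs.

Answer: 250,133 133,35 35,241 241,11 11,165

Derivation:
Round 1 (k=44): L=250 R=133
Round 2 (k=42): L=133 R=35
Round 3 (k=47): L=35 R=241
Round 4 (k=49): L=241 R=11
Round 5 (k=7): L=11 R=165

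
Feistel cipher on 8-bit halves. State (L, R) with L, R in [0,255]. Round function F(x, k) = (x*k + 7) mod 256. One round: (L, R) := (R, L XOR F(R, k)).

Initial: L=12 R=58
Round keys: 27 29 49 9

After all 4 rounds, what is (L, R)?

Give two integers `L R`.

Answer: 148 173

Derivation:
Round 1 (k=27): L=58 R=41
Round 2 (k=29): L=41 R=150
Round 3 (k=49): L=150 R=148
Round 4 (k=9): L=148 R=173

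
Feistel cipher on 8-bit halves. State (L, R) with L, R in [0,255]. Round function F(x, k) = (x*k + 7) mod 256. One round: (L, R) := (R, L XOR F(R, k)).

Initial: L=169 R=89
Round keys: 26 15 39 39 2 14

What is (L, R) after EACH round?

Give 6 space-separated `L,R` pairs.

Round 1 (k=26): L=89 R=184
Round 2 (k=15): L=184 R=150
Round 3 (k=39): L=150 R=89
Round 4 (k=39): L=89 R=0
Round 5 (k=2): L=0 R=94
Round 6 (k=14): L=94 R=43

Answer: 89,184 184,150 150,89 89,0 0,94 94,43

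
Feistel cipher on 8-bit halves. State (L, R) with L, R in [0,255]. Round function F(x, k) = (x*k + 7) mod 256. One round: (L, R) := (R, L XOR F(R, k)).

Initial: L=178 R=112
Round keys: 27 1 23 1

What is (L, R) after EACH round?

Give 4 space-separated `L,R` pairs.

Answer: 112,101 101,28 28,238 238,233

Derivation:
Round 1 (k=27): L=112 R=101
Round 2 (k=1): L=101 R=28
Round 3 (k=23): L=28 R=238
Round 4 (k=1): L=238 R=233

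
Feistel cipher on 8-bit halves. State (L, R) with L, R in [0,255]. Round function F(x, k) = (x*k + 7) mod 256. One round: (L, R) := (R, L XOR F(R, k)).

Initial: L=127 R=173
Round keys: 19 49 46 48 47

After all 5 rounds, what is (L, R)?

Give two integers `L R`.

Round 1 (k=19): L=173 R=161
Round 2 (k=49): L=161 R=117
Round 3 (k=46): L=117 R=172
Round 4 (k=48): L=172 R=50
Round 5 (k=47): L=50 R=153

Answer: 50 153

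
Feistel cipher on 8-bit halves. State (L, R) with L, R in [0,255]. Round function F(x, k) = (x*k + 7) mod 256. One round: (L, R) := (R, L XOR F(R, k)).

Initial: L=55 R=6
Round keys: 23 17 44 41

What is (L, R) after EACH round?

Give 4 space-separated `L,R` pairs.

Answer: 6,166 166,11 11,77 77,87

Derivation:
Round 1 (k=23): L=6 R=166
Round 2 (k=17): L=166 R=11
Round 3 (k=44): L=11 R=77
Round 4 (k=41): L=77 R=87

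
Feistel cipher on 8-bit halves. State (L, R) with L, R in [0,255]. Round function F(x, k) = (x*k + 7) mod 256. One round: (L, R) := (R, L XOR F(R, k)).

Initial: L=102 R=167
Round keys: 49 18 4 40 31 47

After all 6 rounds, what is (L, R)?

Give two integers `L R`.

Answer: 199 95

Derivation:
Round 1 (k=49): L=167 R=152
Round 2 (k=18): L=152 R=16
Round 3 (k=4): L=16 R=223
Round 4 (k=40): L=223 R=207
Round 5 (k=31): L=207 R=199
Round 6 (k=47): L=199 R=95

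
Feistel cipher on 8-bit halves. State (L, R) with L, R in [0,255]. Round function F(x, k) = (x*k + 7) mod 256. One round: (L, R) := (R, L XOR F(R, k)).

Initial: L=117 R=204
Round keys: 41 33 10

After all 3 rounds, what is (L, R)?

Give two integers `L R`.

Answer: 65 87

Derivation:
Round 1 (k=41): L=204 R=198
Round 2 (k=33): L=198 R=65
Round 3 (k=10): L=65 R=87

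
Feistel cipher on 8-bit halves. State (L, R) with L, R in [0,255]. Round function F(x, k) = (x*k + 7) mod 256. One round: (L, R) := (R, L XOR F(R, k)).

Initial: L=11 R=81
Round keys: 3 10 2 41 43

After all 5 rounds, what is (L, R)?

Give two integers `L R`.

Answer: 13 128

Derivation:
Round 1 (k=3): L=81 R=241
Round 2 (k=10): L=241 R=32
Round 3 (k=2): L=32 R=182
Round 4 (k=41): L=182 R=13
Round 5 (k=43): L=13 R=128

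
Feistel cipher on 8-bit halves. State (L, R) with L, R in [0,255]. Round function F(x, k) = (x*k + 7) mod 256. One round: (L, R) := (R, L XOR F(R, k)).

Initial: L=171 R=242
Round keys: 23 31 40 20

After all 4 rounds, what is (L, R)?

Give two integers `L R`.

Round 1 (k=23): L=242 R=110
Round 2 (k=31): L=110 R=171
Round 3 (k=40): L=171 R=209
Round 4 (k=20): L=209 R=240

Answer: 209 240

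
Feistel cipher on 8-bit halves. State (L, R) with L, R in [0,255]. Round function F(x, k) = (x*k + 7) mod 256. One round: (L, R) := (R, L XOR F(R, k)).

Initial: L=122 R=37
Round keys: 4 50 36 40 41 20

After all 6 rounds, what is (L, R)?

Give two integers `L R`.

Round 1 (k=4): L=37 R=225
Round 2 (k=50): L=225 R=220
Round 3 (k=36): L=220 R=22
Round 4 (k=40): L=22 R=171
Round 5 (k=41): L=171 R=124
Round 6 (k=20): L=124 R=28

Answer: 124 28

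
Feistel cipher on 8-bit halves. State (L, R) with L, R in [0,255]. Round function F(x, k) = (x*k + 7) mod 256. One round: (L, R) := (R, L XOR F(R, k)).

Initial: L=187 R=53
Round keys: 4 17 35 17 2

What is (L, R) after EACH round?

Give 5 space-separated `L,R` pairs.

Round 1 (k=4): L=53 R=96
Round 2 (k=17): L=96 R=82
Round 3 (k=35): L=82 R=93
Round 4 (k=17): L=93 R=102
Round 5 (k=2): L=102 R=142

Answer: 53,96 96,82 82,93 93,102 102,142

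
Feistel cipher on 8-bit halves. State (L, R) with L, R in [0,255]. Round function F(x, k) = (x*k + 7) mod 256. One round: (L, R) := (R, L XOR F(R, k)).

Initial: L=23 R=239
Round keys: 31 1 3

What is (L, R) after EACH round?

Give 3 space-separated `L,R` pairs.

Answer: 239,239 239,25 25,189

Derivation:
Round 1 (k=31): L=239 R=239
Round 2 (k=1): L=239 R=25
Round 3 (k=3): L=25 R=189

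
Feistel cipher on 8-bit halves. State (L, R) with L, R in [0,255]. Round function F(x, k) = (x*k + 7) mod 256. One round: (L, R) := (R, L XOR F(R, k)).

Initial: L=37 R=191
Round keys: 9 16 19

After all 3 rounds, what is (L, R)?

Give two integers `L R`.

Answer: 8 4

Derivation:
Round 1 (k=9): L=191 R=155
Round 2 (k=16): L=155 R=8
Round 3 (k=19): L=8 R=4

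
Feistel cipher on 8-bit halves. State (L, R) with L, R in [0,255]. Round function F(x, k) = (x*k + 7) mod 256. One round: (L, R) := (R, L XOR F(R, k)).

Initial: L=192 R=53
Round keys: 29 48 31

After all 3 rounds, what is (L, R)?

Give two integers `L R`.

Answer: 178 93

Derivation:
Round 1 (k=29): L=53 R=200
Round 2 (k=48): L=200 R=178
Round 3 (k=31): L=178 R=93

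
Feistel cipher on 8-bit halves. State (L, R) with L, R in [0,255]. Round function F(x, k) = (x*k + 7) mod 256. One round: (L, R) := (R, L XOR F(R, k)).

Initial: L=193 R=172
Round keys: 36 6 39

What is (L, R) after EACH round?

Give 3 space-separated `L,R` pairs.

Answer: 172,246 246,103 103,78

Derivation:
Round 1 (k=36): L=172 R=246
Round 2 (k=6): L=246 R=103
Round 3 (k=39): L=103 R=78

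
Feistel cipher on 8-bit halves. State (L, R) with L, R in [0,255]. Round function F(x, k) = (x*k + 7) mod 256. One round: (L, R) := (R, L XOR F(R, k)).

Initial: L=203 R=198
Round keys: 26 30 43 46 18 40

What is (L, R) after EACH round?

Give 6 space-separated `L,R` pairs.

Round 1 (k=26): L=198 R=232
Round 2 (k=30): L=232 R=241
Round 3 (k=43): L=241 R=106
Round 4 (k=46): L=106 R=226
Round 5 (k=18): L=226 R=129
Round 6 (k=40): L=129 R=205

Answer: 198,232 232,241 241,106 106,226 226,129 129,205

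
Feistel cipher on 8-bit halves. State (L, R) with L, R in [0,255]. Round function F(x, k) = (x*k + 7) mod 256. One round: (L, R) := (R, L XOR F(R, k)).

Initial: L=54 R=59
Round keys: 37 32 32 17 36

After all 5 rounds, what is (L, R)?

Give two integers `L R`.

Round 1 (k=37): L=59 R=184
Round 2 (k=32): L=184 R=60
Round 3 (k=32): L=60 R=63
Round 4 (k=17): L=63 R=10
Round 5 (k=36): L=10 R=80

Answer: 10 80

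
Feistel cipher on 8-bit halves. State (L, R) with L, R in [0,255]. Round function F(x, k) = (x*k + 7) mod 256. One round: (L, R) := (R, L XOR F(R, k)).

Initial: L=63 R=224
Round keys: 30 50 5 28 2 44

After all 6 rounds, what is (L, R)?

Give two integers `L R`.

Answer: 213 11

Derivation:
Round 1 (k=30): L=224 R=120
Round 2 (k=50): L=120 R=151
Round 3 (k=5): L=151 R=130
Round 4 (k=28): L=130 R=168
Round 5 (k=2): L=168 R=213
Round 6 (k=44): L=213 R=11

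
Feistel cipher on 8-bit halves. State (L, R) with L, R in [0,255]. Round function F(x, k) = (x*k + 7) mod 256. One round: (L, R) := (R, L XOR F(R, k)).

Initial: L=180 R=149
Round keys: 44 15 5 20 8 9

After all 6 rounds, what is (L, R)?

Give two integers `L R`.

Round 1 (k=44): L=149 R=23
Round 2 (k=15): L=23 R=245
Round 3 (k=5): L=245 R=199
Round 4 (k=20): L=199 R=102
Round 5 (k=8): L=102 R=240
Round 6 (k=9): L=240 R=17

Answer: 240 17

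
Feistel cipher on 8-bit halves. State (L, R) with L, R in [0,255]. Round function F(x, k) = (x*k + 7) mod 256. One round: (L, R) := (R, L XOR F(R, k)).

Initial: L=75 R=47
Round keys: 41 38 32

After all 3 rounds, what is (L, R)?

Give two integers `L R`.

Round 1 (k=41): L=47 R=197
Round 2 (k=38): L=197 R=106
Round 3 (k=32): L=106 R=130

Answer: 106 130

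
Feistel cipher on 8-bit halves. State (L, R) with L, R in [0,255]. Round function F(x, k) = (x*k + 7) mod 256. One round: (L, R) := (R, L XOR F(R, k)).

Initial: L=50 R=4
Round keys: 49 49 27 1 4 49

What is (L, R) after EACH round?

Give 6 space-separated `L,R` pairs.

Answer: 4,249 249,180 180,250 250,181 181,33 33,237

Derivation:
Round 1 (k=49): L=4 R=249
Round 2 (k=49): L=249 R=180
Round 3 (k=27): L=180 R=250
Round 4 (k=1): L=250 R=181
Round 5 (k=4): L=181 R=33
Round 6 (k=49): L=33 R=237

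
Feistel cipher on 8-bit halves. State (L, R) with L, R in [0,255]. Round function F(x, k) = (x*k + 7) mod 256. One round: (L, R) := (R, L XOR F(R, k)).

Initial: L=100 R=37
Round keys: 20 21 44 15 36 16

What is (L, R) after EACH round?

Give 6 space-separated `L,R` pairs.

Round 1 (k=20): L=37 R=143
Round 2 (k=21): L=143 R=231
Round 3 (k=44): L=231 R=52
Round 4 (k=15): L=52 R=244
Round 5 (k=36): L=244 R=99
Round 6 (k=16): L=99 R=195

Answer: 37,143 143,231 231,52 52,244 244,99 99,195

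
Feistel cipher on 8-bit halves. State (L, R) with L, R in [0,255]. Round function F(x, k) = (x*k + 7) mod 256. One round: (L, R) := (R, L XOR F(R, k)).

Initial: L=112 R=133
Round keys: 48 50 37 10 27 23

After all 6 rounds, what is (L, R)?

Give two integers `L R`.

Answer: 196 132

Derivation:
Round 1 (k=48): L=133 R=135
Round 2 (k=50): L=135 R=224
Round 3 (k=37): L=224 R=224
Round 4 (k=10): L=224 R=39
Round 5 (k=27): L=39 R=196
Round 6 (k=23): L=196 R=132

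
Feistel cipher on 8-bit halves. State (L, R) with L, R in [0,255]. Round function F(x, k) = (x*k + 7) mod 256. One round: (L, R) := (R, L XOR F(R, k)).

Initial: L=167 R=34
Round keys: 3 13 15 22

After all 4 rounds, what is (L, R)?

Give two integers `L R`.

Answer: 134 224

Derivation:
Round 1 (k=3): L=34 R=202
Round 2 (k=13): L=202 R=107
Round 3 (k=15): L=107 R=134
Round 4 (k=22): L=134 R=224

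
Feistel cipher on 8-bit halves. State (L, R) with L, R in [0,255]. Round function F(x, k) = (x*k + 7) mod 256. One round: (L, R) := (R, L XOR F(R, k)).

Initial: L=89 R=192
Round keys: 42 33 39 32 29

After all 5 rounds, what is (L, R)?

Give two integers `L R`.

Answer: 226 21

Derivation:
Round 1 (k=42): L=192 R=222
Round 2 (k=33): L=222 R=101
Round 3 (k=39): L=101 R=180
Round 4 (k=32): L=180 R=226
Round 5 (k=29): L=226 R=21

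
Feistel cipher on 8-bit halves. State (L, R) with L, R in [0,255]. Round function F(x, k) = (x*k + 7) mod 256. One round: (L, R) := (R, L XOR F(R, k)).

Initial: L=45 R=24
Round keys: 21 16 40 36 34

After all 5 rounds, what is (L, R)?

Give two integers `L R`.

Answer: 228 66

Derivation:
Round 1 (k=21): L=24 R=210
Round 2 (k=16): L=210 R=63
Round 3 (k=40): L=63 R=13
Round 4 (k=36): L=13 R=228
Round 5 (k=34): L=228 R=66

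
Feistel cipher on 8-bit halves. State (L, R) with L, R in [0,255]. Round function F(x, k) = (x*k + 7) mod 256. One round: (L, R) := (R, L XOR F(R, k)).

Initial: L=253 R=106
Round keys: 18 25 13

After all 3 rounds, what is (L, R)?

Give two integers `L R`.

Answer: 119 148

Derivation:
Round 1 (k=18): L=106 R=134
Round 2 (k=25): L=134 R=119
Round 3 (k=13): L=119 R=148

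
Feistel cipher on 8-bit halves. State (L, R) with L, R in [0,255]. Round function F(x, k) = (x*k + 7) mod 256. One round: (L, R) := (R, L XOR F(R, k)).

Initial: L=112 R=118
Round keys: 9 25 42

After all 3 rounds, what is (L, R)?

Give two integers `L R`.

Round 1 (k=9): L=118 R=93
Round 2 (k=25): L=93 R=106
Round 3 (k=42): L=106 R=54

Answer: 106 54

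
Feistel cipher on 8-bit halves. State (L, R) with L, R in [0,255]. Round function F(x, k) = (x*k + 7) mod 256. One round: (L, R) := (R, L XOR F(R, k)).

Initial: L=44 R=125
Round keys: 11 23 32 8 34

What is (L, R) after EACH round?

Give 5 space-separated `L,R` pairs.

Answer: 125,74 74,208 208,77 77,191 191,40

Derivation:
Round 1 (k=11): L=125 R=74
Round 2 (k=23): L=74 R=208
Round 3 (k=32): L=208 R=77
Round 4 (k=8): L=77 R=191
Round 5 (k=34): L=191 R=40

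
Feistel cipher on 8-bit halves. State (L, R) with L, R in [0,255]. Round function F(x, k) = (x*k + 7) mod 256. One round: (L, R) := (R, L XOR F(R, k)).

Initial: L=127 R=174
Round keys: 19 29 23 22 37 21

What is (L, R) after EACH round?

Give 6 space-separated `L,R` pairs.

Round 1 (k=19): L=174 R=142
Round 2 (k=29): L=142 R=179
Round 3 (k=23): L=179 R=146
Round 4 (k=22): L=146 R=32
Round 5 (k=37): L=32 R=53
Round 6 (k=21): L=53 R=64

Answer: 174,142 142,179 179,146 146,32 32,53 53,64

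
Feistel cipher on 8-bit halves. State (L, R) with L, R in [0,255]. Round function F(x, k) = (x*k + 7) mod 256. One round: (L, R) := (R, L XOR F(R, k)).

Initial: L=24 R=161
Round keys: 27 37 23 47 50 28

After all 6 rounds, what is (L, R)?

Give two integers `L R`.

Round 1 (k=27): L=161 R=26
Round 2 (k=37): L=26 R=104
Round 3 (k=23): L=104 R=69
Round 4 (k=47): L=69 R=218
Round 5 (k=50): L=218 R=222
Round 6 (k=28): L=222 R=149

Answer: 222 149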